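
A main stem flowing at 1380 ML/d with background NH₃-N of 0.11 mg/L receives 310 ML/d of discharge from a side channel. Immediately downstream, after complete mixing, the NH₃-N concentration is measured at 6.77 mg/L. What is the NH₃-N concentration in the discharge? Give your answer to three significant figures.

36.4 mg/L

Mass balance: 1380·0.1100 + 310.0·Cₑ = 1690·6.770
→ Cₑ = (1690·6.770 − 1380·0.1100) / 310.0 = 36.42 mg/L.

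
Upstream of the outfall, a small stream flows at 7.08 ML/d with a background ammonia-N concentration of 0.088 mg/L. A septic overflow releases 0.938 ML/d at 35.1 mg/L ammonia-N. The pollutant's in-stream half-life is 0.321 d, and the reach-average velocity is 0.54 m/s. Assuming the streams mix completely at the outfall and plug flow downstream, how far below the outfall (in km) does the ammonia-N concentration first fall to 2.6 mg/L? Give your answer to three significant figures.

Flow-weighted average: C = (7.080·0.08800 + 0.9380·35.10) / 8.018 = 33.55/8.018 = 4.184 mg/L.
Half-life 0.321 d → k = ln 2 / 0.321 = 2.159 d⁻¹.
Set 4.184·exp(−k·t) = 2.6 → t = ln(4.184/2.6)/k = 19040 s = 5.288 h.
Distance = v·t = 0.54·19040 = 10280 m = 10.28 km.

10.3 km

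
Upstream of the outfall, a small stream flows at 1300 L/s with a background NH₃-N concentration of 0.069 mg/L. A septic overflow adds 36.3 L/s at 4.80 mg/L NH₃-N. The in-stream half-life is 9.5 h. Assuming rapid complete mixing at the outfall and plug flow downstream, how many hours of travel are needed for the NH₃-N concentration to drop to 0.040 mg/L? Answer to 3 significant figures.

Flow-weighted average: C = (1300·0.06900 + 36.30·4.800) / 1336 = 263.9/1336 = 0.1975 mg/L.
Half-life 9.5 h → k = ln 2 / 9.5 = 0.07296 h⁻¹ = 1.751 d⁻¹.
0.1975·exp(−k·t) = 0.040 → t = ln(0.1975/0.040)/k = 78790 s = 21.89 h.

21.9 h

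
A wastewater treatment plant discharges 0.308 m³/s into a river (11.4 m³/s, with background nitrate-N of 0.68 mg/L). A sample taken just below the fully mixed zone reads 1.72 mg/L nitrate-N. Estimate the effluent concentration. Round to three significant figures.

Mass balance: 11.40·0.6800 + 0.3080·Cₑ = 11.71·1.720
→ Cₑ = (11.71·1.720 − 11.40·0.6800) / 0.3080 = 40.21 mg/L.

40.2 mg/L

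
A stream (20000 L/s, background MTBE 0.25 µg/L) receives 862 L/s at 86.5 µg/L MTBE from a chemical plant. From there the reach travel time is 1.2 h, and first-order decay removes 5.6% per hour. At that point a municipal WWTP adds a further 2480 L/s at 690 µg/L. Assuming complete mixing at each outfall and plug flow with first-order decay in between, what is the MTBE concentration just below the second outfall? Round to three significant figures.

76.5 µg/L

After mixing, C = (20000·0.2500 + 862.0·86.50) / 20860 = 79560/20860 = 3.814 µg/L; combined flow 20860 L/s.
5.6%/h lost → k = −ln(1 − 0.056) = 0.05763 h⁻¹.
Applying C = C₀e^(−kt): 3.814 × 0.9332 = 3.559 µg/L.
Second outfall: C = (20860·3.559 + 2480·690.0)/23340 = 76.49 µg/L.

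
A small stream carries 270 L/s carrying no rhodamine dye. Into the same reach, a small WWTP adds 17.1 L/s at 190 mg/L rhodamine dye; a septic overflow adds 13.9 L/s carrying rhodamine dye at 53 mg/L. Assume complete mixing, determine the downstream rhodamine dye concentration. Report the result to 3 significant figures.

13.2 mg/L

Flow-weighted average: C = (270.0·0 + 17.10·190.0 + 13.90·53.00) / 301.0 = 3986/301.0 = 13.24 mg/L.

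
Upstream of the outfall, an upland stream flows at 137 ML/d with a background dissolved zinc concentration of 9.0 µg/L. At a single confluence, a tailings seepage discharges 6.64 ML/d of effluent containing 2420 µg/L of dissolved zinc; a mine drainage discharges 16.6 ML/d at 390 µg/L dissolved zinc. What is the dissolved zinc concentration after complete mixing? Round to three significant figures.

After mixing, C = (137.0·9.000 + 6.640·2420 + 16.60·390.0) / 160.2 = 23780/160.2 = 148.4 µg/L.

148 µg/L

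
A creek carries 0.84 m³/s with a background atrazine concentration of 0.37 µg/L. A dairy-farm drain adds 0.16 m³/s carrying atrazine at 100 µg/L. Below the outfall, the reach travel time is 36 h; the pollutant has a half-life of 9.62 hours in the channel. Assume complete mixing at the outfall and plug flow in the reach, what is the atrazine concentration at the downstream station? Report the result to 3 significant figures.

1.22 µg/L

Mass balance: C = (0.8400·0.3700 + 0.1600·100.0) / 1.000 = 16.31/1.000 = 16.31 µg/L.
Half-life 9.62 h → k = ln 2 / 9.62 = 0.07205 h⁻¹ = 1.729 d⁻¹.
First-order decay: C = 16.31·exp(−k·t) = 16.31·0.07473 = 1.219 µg/L.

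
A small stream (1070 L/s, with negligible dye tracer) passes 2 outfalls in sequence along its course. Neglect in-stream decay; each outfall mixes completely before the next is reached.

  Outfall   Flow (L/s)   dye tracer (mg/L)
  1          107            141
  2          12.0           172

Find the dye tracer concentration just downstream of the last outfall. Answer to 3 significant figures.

14.4 mg/L

After outfall 1: Q = 1070 + 107.0 = 1177 L/s; C = (1070·0 + 107.0·141.0)/1177 = 12.82 mg/L.
After outfall 2: Q = 1177 + 12.00 = 1189 L/s; C = (1177·12.82 + 12.00·172.0)/1189 = 14.42 mg/L.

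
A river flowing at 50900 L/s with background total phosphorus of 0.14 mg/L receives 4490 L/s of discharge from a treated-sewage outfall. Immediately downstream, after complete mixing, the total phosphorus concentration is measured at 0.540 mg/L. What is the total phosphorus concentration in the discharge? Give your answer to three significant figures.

Mass balance: 50900·0.1400 + 4490·Cₑ = 55390·0.5400
→ Cₑ = (55390·0.5400 − 50900·0.1400) / 4490 = 5.075 mg/L.

5.07 mg/L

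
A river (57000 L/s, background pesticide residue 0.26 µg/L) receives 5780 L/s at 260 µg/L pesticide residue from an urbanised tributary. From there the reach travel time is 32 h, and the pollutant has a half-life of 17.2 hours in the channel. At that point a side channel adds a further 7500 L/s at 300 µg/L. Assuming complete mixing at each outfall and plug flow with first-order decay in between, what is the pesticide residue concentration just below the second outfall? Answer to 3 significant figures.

38.0 µg/L

Mixed concentration C = ΣQC/ΣQ = (57000·0.2600 + 5780·260.0) / 62780 = 1518000/62780 = 24.17 µg/L; combined flow 62780 L/s.
Half-life 17.2 h → k = ln 2 / 17.2 = 0.04030 h⁻¹ = 0.9672 d⁻¹.
First-order decay: C = 24.17·exp(−k·t) = 24.17·0.2754 = 6.657 µg/L.
At the second outfall, C = (62780·6.657 + 7500·300.0) / (62780 + 7500) = 37.96 µg/L.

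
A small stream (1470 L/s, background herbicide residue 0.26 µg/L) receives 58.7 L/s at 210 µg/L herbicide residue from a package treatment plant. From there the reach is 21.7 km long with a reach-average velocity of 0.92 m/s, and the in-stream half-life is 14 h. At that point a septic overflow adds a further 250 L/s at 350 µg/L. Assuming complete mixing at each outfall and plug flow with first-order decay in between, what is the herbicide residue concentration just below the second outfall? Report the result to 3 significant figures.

54.4 µg/L

Mixed concentration C = ΣQC/ΣQ = (1470·0.2600 + 58.70·210.0) / 1529 = 12710/1529 = 8.314 µg/L; combined flow 1529 L/s.
Travel time t = 21.7·1000 / 0.92 = 23590 s = 6.552 h.
Half-life 14 h → k = ln 2 / 14 = 0.04951 h⁻¹ = 1.188 d⁻¹.
First-order decay: C = 8.314·exp(−k·t) = 8.314·0.7230 = 6.011 µg/L.
At the second outfall, C = (1529·6.011 + 250.0·350.0) / (1529 + 250.0) = 54.36 µg/L.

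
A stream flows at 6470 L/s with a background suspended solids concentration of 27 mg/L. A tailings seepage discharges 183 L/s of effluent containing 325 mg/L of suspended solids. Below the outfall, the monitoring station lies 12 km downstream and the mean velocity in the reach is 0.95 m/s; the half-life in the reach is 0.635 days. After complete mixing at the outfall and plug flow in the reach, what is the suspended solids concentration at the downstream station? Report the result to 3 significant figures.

30.0 mg/L

After mixing, C = (6470·27.00 + 183.0·325.0) / 6653 = 234200/6653 = 35.20 mg/L.
Travel time t = 12·1000 / 0.95 = 12630 s = 3.509 h.
Half-life 0.635 d → k = ln 2 / 0.635 = 1.092 d⁻¹.
After decay, C = 35.20 × e^(−kt) = 35.20 × 0.8525 = 30.01 mg/L.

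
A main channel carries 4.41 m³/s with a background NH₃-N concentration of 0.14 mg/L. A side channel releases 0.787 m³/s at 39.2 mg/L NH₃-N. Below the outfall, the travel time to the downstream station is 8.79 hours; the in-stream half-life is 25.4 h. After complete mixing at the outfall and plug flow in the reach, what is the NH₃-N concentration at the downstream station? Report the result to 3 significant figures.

4.76 mg/L

Mass balance: C = (4.410·0.1400 + 0.7870·39.20) / 5.197 = 31.47/5.197 = 6.055 mg/L.
Half-life 25.4 h → k = ln 2 / 25.4 = 0.02729 h⁻¹ = 0.6549 d⁻¹.
First-order decay: C = 6.055·exp(−k·t) = 6.055·0.7867 = 4.764 mg/L.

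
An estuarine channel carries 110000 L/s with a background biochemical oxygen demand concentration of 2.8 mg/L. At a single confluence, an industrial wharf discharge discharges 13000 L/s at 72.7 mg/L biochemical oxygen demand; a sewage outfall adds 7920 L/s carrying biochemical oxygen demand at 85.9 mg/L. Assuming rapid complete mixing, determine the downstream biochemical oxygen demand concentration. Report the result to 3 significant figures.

14.8 mg/L

After mixing, C = (110000·2.800 + 13000·72.70 + 7920·85.90) / 130900 = 1933000/130900 = 14.77 mg/L.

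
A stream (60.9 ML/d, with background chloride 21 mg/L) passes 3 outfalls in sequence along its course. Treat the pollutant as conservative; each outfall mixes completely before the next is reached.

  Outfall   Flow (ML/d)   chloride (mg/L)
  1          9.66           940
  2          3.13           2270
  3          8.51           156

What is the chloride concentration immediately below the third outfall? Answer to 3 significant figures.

Below outfall 1: Q → 70.56 ML/d, C = (60.90·21.00 + 9.660·940.0)/70.56 = 146.8 mg/L.
Below outfall 2: Q → 73.69 ML/d, C = (70.56·146.8 + 3.130·2270)/73.69 = 237.0 mg/L.
Below outfall 3: Q → 82.20 ML/d, C = (73.69·237.0 + 8.510·156.0)/82.20 = 228.6 mg/L.

229 mg/L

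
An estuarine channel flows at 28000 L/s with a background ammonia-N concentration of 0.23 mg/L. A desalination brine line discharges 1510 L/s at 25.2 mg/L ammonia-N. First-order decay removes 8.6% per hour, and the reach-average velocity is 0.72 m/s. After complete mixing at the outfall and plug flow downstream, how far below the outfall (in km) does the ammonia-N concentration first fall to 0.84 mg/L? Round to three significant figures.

16.9 km

Mass balance: C = (28000·0.2300 + 1510·25.20) / 29510 = 44490/29510 = 1.508 mg/L.
8.6%/h lost → k = −ln(1 − 0.086) = 0.08992 h⁻¹.
Set 1.508·exp(−k·t) = 0.84 → t = ln(1.508/0.84)/k = 23420 s = 6.505 h.
Distance = v·t = 0.72·23420 = 16860 m = 16.86 km.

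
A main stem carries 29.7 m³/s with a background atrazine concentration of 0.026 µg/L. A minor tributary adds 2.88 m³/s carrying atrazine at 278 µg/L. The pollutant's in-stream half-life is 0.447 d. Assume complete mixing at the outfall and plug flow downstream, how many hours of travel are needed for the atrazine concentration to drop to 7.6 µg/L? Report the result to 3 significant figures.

Mixed concentration C = ΣQC/ΣQ = (29.70·0.02600 + 2.880·278.0) / 32.58 = 801.4/32.58 = 24.60 µg/L.
Half-life 0.447 d → k = ln 2 / 0.447 = 1.551 d⁻¹.
24.60·exp(−k·t) = 7.6 → t = ln(24.60/7.6)/k = 65440 s = 18.18 h.

18.2 h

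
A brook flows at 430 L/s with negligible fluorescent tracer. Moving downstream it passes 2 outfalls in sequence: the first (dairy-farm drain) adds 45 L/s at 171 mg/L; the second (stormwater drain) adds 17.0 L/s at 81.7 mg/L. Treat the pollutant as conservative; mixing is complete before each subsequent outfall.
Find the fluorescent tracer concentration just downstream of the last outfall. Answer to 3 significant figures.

Outfall 1: combined Q = 475.0 L/s; C = (430.0·0 + 45.00·171.0)/475.0 = 16.20 mg/L.
Outfall 2: combined Q = 492.0 L/s; C = (475.0·16.20 + 17.00·81.70)/492.0 = 18.46 mg/L.

18.5 mg/L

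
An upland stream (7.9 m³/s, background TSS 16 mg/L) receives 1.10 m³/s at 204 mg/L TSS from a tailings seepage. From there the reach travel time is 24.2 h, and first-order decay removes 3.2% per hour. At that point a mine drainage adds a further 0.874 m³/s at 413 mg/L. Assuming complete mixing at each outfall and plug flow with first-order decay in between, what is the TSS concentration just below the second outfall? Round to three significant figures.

Mixed concentration C = ΣQC/ΣQ = (7.900·16.00 + 1.100·204.0) / 9.000 = 350.8/9.000 = 38.98 mg/L; combined flow 9.000 m³/s.
3.2%/h lost → k = −ln(1 − 0.032) = 0.03252 h⁻¹.
First-order decay: C = 38.98·exp(−k·t) = 38.98·0.4552 = 17.74 mg/L.
At the second outfall, C = (9.000·17.74 + 0.8740·413.0) / (9.000 + 0.8740) = 52.73 mg/L.

52.7 mg/L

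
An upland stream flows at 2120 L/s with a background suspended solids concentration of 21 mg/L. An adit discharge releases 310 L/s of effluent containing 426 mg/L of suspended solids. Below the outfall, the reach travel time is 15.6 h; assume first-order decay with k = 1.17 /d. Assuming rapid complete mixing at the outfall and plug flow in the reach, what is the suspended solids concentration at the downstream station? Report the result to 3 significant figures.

34.0 mg/L

Flow-weighted average: C = (2120·21.00 + 310.0·426.0) / 2430 = 176600/2430 = 72.67 mg/L.
After decay, C = 72.67 × e^(−kt) = 72.67 × 0.4674 = 33.97 mg/L.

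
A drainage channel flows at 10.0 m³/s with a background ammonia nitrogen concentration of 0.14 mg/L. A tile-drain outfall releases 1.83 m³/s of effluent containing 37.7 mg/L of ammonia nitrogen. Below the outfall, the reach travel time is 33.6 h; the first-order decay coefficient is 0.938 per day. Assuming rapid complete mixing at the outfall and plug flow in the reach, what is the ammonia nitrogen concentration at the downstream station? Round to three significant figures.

1.60 mg/L

Mass balance: C = (10.00·0.1400 + 1.830·37.70) / 11.83 = 70.39/11.83 = 5.950 mg/L.
Decay over the reach: 5.950·exp(−kt) = 5.950·0.2690 = 1.600 mg/L.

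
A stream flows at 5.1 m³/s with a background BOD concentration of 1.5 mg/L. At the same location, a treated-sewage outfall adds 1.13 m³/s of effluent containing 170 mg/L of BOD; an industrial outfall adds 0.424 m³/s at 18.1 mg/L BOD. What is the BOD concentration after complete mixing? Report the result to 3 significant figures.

31.2 mg/L

Mixed concentration C = ΣQC/ΣQ = (5.100·1.500 + 1.130·170.0 + 0.4240·18.10) / 6.654 = 207.4/6.654 = 31.17 mg/L.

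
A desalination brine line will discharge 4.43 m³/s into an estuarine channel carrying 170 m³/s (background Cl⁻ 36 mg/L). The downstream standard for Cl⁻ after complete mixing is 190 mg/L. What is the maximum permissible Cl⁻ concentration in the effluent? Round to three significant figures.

6100 mg/L

At the limit, (Qr·Cr + Qe·Cₑ)/(Qr + Qe) = 190:
Cₑ = (174.4·190 − 170.0·36.00) / 4.430 = 6100 mg/L.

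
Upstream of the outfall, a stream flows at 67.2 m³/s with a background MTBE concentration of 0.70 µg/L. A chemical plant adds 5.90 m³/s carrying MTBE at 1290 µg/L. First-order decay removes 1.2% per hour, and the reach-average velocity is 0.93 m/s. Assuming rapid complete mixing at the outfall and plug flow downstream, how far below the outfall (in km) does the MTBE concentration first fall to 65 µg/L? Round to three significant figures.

132 km

Mass balance: C = (67.20·0.7000 + 5.900·1290) / 73.10 = 7658/73.10 = 104.8 µg/L.
1.2%/h lost → k = −ln(1 − 0.012) = 0.01207 h⁻¹.
Set 104.8·exp(−k·t) = 65 → t = ln(104.8/65)/k = 142300 s = 39.54 h.
Distance = v·t = 0.93·142300 = 132400 m = 132.4 km.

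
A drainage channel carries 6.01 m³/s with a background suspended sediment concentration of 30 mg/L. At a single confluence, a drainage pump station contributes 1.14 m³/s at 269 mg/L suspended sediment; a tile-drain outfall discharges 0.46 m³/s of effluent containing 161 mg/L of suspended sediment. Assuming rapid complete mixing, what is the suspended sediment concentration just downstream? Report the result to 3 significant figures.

73.7 mg/L

Mixed concentration C = ΣQC/ΣQ = (6.010·30.00 + 1.140·269.0 + 0.4600·161.0) / 7.610 = 561.0/7.610 = 73.72 mg/L.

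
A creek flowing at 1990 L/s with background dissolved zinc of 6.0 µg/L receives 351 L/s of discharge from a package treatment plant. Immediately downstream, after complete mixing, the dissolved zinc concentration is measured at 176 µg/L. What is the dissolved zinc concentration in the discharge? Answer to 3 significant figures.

Mass balance: 1990·6.000 + 351.0·Cₑ = 2341·176.0
→ Cₑ = (2341·176.0 − 1990·6.000) / 351.0 = 1140 µg/L.

1140 µg/L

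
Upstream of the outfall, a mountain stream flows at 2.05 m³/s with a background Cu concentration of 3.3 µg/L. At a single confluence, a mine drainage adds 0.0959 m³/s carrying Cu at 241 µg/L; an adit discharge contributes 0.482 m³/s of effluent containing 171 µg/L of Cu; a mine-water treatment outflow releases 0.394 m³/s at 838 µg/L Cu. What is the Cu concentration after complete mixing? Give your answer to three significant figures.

146 µg/L

Mixed concentration C = ΣQC/ΣQ = (2.050·3.300 + 0.09590·241.0 + 0.4820·171.0 + 0.3940·838.0) / 3.022 = 442.5/3.022 = 146.4 µg/L.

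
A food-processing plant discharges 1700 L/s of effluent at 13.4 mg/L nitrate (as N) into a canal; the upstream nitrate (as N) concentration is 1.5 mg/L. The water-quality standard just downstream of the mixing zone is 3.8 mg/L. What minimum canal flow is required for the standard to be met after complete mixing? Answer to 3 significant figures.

7100 L/s

Set C_mix = 3.8: (Q·1.500 + 1700·13.40) / (Q + 1700) = 3.8
→ Q = 1700·(13.40 − 3.8)/(3.8 − 1.500) = 7096 L/s.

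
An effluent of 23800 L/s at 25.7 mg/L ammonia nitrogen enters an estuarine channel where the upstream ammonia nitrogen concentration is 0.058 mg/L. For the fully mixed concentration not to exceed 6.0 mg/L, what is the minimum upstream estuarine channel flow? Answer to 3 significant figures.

78900 L/s

Set C_mix = 6.0: (Q·0.05800 + 23800·25.70) / (Q + 23800) = 6.0
→ Q = 23800·(25.70 − 6.0)/(6.0 − 0.05800) = 78910 L/s.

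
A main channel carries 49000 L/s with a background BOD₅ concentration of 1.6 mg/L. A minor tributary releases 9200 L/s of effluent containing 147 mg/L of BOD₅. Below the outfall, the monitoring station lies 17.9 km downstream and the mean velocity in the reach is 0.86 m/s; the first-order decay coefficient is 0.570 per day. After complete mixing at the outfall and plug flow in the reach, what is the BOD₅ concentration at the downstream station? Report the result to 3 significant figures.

21.4 mg/L

Flow-weighted average: C = (49000·1.600 + 9200·147.0) / 58200 = 1431000/58200 = 24.58 mg/L.
Travel time t = 17.9·1000 / 0.86 = 20810 s = 5.782 h.
Applying C = C₀e^(−kt): 24.58 × 0.8717 = 21.43 mg/L.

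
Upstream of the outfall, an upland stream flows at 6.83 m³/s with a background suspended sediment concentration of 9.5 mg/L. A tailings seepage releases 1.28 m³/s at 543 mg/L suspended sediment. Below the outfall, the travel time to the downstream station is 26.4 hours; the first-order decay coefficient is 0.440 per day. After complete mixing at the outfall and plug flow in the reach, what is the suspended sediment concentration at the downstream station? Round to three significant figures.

Mass balance: C = (6.830·9.500 + 1.280·543.0) / 8.110 = 759.9/8.110 = 93.70 mg/L.
Applying C = C₀e^(−kt): 93.70 × 0.6163 = 57.75 mg/L.

57.7 mg/L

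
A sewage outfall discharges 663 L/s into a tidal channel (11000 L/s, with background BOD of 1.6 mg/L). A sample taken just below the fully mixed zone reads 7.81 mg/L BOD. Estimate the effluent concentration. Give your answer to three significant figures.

111 mg/L

Mass balance: 11000·1.600 + 663.0·Cₑ = 11660·7.810
→ Cₑ = (11660·7.810 − 11000·1.600) / 663.0 = 110.8 mg/L.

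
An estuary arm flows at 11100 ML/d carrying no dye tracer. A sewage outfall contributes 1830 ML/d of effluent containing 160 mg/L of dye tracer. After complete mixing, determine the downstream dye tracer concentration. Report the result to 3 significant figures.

After mixing, C = (11100·0 + 1830·160.0) / 12930 = 292800/12930 = 22.65 mg/L.

22.6 mg/L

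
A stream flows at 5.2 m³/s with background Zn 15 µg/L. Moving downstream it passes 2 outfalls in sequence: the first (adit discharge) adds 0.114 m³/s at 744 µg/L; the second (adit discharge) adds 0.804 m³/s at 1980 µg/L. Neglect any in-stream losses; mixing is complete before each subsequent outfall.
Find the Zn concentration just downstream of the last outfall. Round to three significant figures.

Below outfall 1: Q → 5.314 m³/s, C = (5.200·15.00 + 0.1140·744.0)/5.314 = 30.64 µg/L.
Below outfall 2: Q → 6.118 m³/s, C = (5.314·30.64 + 0.8040·1980)/6.118 = 286.8 µg/L.

287 µg/L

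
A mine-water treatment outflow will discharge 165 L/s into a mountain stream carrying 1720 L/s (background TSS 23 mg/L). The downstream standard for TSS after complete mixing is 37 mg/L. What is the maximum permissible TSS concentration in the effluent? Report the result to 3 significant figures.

183 mg/L

At the limit, (Qr·Cr + Qe·Cₑ)/(Qr + Qe) = 37:
Cₑ = (1885·37 − 1720·23.00) / 165.0 = 182.9 mg/L.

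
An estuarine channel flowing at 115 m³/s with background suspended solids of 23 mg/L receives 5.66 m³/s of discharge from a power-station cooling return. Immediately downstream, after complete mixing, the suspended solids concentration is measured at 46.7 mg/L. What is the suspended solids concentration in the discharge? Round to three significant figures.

Mass balance: 115.0·23.00 + 5.660·Cₑ = 120.7·46.70
→ Cₑ = (120.7·46.70 − 115.0·23.00) / 5.660 = 528.2 mg/L.

528 mg/L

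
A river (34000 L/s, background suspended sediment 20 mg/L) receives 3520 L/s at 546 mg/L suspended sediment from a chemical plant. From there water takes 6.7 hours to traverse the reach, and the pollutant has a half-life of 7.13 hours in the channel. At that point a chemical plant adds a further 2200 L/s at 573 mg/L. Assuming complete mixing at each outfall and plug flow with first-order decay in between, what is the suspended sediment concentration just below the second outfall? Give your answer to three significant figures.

Flow-weighted average: C = (34000·20.00 + 3520·546.0) / 37520 = 2602000/37520 = 69.35 mg/L; combined flow 37520 L/s.
Half-life 7.13 h → k = ln 2 / 7.13 = 0.09722 h⁻¹ = 2.333 d⁻¹.
After decay, C = 69.35 × e^(−kt) = 69.35 × 0.5213 = 36.15 mg/L.
At the second outfall, C = (37520·36.15 + 2200·573.0) / (37520 + 2200) = 65.89 mg/L.

65.9 mg/L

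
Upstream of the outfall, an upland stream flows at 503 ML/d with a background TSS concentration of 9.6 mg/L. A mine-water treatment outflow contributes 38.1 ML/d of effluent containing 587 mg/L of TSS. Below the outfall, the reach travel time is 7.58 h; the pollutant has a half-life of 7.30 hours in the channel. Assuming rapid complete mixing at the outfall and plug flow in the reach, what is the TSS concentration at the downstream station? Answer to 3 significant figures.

After mixing, C = (503.0·9.600 + 38.10·587.0) / 541.1 = 27190/541.1 = 50.26 mg/L.
Half-life 7.30 h → k = ln 2 / 7.30 = 0.09495 h⁻¹ = 2.279 d⁻¹.
Applying C = C₀e^(−kt): 50.26 × 0.4869 = 24.47 mg/L.

24.5 mg/L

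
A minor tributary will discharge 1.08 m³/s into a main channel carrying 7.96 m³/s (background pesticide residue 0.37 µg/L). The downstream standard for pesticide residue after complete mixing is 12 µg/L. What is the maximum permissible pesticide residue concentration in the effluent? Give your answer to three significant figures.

At the limit, (Qr·Cr + Qe·Cₑ)/(Qr + Qe) = 12:
Cₑ = (9.040·12 − 7.960·0.3700) / 1.080 = 97.72 µg/L.

97.7 µg/L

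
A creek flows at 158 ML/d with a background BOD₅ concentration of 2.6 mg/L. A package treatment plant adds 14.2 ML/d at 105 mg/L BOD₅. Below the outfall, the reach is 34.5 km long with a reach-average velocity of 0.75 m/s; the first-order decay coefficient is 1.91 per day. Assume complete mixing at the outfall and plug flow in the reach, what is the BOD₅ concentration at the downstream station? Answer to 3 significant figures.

Mixed concentration C = ΣQC/ΣQ = (158.0·2.600 + 14.20·105.0) / 172.2 = 1902/172.2 = 11.04 mg/L.
Travel time t = 34.5·1000 / 0.75 = 46000 s = 12.78 h.
After decay, C = 11.04 × e^(−kt) = 11.04 × 0.3617 = 3.995 mg/L.

3.99 mg/L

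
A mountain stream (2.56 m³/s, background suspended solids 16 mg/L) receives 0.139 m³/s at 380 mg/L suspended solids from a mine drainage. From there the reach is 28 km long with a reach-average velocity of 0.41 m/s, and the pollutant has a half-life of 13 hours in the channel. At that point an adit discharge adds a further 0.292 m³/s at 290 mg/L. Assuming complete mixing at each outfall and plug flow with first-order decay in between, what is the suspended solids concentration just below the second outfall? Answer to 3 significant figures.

Mixed concentration C = ΣQC/ΣQ = (2.560·16.00 + 0.1390·380.0) / 2.699 = 93.78/2.699 = 34.75 mg/L; combined flow 2.699 m³/s.
Travel time t = 28·1000 / 0.41 = 68290 s = 18.97 h.
Half-life 13 h → k = ln 2 / 13 = 0.05332 h⁻¹ = 1.280 d⁻¹.
Applying C = C₀e^(−kt): 34.75 × 0.3637 = 12.64 mg/L.
At the second outfall, C = (2.699·12.64 + 0.2920·290.0) / (2.699 + 0.2920) = 39.71 mg/L.

39.7 mg/L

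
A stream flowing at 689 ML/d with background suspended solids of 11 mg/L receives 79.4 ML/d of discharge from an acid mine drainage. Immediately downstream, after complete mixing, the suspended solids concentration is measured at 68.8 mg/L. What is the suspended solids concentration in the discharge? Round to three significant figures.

570 mg/L

Mass balance: 689.0·11.00 + 79.40·Cₑ = 768.4·68.80
→ Cₑ = (768.4·68.80 − 689.0·11.00) / 79.40 = 570.4 mg/L.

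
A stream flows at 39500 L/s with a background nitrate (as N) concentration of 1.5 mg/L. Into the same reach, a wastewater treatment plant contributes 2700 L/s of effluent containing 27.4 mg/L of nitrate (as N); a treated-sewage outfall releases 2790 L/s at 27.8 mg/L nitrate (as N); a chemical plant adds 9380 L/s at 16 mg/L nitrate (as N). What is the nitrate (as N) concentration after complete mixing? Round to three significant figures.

Mixed concentration C = ΣQC/ΣQ = (39500·1.500 + 2700·27.40 + 2790·27.80 + 9380·16.00) / 54370 = 360900/54370 = 6.637 mg/L.

6.64 mg/L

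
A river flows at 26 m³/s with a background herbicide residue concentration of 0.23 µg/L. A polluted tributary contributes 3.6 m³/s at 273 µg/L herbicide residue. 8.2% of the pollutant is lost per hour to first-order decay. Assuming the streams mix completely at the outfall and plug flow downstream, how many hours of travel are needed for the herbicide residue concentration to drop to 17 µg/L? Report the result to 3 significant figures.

Conservation of mass: C = (26.00·0.2300 + 3.600·273.0) / 29.60 = 988.8/29.60 = 33.40 µg/L.
8.2%/h lost → k = −ln(1 − 0.082) = 0.08556 h⁻¹.
33.40·exp(−k·t) = 17 → t = ln(33.40/17)/k = 28420 s = 7.895 h.

7.90 h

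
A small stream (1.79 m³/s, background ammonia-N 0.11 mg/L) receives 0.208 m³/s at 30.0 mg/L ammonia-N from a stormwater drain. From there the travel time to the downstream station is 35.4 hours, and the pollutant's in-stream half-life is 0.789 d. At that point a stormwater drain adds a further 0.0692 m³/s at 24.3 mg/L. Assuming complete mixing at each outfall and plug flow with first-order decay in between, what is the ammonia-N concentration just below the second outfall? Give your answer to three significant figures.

1.67 mg/L

Mixed concentration C = ΣQC/ΣQ = (1.790·0.1100 + 0.2080·30.00) / 1.998 = 6.437/1.998 = 3.222 mg/L; combined flow 1.998 m³/s.
Half-life 0.789 d → k = ln 2 / 0.789 = 0.8785 d⁻¹.
After decay, C = 3.222 × e^(−kt) = 3.222 × 0.2737 = 0.8817 mg/L.
Second outfall: C = (1.998·0.8817 + 0.06920·24.30)/2.067 = 1.666 mg/L.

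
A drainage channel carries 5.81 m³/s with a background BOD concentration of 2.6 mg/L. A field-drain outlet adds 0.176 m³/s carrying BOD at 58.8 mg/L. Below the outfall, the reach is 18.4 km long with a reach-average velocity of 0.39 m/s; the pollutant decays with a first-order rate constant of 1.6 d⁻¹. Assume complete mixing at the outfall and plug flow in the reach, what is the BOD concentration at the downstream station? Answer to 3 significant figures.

Conservation of mass: C = (5.810·2.600 + 0.1760·58.80) / 5.986 = 25.45/5.986 = 4.252 mg/L.
Travel time t = 18.4·1000 / 0.39 = 47180 s = 13.11 h.
Applying C = C₀e^(−kt): 4.252 × 0.4174 = 1.775 mg/L.

1.77 mg/L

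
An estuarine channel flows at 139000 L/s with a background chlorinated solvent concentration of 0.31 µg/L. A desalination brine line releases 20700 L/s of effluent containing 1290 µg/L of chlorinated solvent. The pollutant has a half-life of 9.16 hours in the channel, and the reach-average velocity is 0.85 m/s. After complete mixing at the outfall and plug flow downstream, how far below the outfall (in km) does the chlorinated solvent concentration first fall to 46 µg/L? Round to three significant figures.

Conservation of mass: C = (139000·0.3100 + 20700·1290) / 159700 = 26750000/159700 = 167.5 µg/L.
Half-life 9.16 h → k = ln 2 / 9.16 = 0.07567 h⁻¹ = 1.816 d⁻¹.
Set 167.5·exp(−k·t) = 46 → t = ln(167.5/46)/k = 61480 s = 17.08 h.
Distance = v·t = 0.85·61480 = 52250 m = 52.25 km.

52.3 km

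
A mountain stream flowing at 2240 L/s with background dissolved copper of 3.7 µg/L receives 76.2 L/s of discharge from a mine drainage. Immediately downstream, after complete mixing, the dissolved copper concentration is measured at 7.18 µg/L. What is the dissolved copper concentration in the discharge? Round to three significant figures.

Mass balance: 2240·3.700 + 76.20·Cₑ = 2316·7.180
→ Cₑ = (2316·7.180 − 2240·3.700) / 76.20 = 109.5 µg/L.

109 µg/L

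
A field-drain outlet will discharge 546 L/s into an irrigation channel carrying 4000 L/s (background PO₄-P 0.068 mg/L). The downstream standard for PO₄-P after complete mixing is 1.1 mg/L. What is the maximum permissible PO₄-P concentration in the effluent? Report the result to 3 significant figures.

At the limit, (Qr·Cr + Qe·Cₑ)/(Qr + Qe) = 1.1:
Cₑ = (4546·1.1 − 4000·0.06800) / 546.0 = 8.660 mg/L.

8.66 mg/L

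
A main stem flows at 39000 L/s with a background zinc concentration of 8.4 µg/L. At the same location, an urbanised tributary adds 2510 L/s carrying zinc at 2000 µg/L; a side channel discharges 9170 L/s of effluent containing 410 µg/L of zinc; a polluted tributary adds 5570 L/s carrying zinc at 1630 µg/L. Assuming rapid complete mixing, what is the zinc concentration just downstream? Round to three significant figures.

323 µg/L

After mixing, C = (39000·8.400 + 2510·2000 + 9170·410.0 + 5570·1630) / 56250 = 18190000/56250 = 323.3 µg/L.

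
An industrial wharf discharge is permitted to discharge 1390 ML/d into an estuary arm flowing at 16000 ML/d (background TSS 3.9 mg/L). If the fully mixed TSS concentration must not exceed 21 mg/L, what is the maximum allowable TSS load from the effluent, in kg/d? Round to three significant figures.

Mass balance at the limit: 16000·3.900 + 1390·Cₑ = 17390·21 → Cₑ = 217.8 mg/L.
1390 ML/d = 16.09 m³/s. Load = 16.09 m³/s × 217.8 g/m³ × 86 400 s/d = 302800 kg/d.

303000 kg/d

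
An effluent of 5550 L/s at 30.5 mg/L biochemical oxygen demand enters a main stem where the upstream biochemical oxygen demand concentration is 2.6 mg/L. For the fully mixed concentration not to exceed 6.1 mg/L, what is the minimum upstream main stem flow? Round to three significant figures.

38700 L/s

Set C_mix = 6.1: (Q·2.600 + 5550·30.50) / (Q + 5550) = 6.1
→ Q = 5550·(30.50 − 6.1)/(6.1 − 2.600) = 38690 L/s.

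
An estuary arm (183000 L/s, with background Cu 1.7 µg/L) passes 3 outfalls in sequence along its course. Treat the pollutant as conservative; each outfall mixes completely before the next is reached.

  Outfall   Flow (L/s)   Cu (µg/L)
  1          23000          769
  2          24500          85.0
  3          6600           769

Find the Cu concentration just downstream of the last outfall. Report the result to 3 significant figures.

106 µg/L

After outfall 1: Q = 183000 + 23000 = 206000 L/s; C = (183000·1.700 + 23000·769.0)/206000 = 87.37 µg/L.
After outfall 2: Q = 206000 + 24500 = 230500 L/s; C = (206000·87.37 + 24500·85.00)/230500 = 87.12 µg/L.
After outfall 3: Q = 230500 + 6600 = 237100 L/s; C = (230500·87.12 + 6600·769.0)/237100 = 106.1 µg/L.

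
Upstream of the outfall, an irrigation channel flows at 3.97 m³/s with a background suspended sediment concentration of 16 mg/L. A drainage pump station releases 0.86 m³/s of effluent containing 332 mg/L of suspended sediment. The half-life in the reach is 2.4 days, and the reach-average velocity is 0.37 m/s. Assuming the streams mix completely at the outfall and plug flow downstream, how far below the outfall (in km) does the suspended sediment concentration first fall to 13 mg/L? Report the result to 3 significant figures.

190 km

Mass balance: C = (3.970·16.00 + 0.8600·332.0) / 4.830 = 349.0/4.830 = 72.27 mg/L.
Half-life 2.4 d → k = ln 2 / 2.4 = 0.2888 d⁻¹.
Set 72.27·exp(−k·t) = 13 → t = ln(72.27/13)/k = 513200 s = 142.5 h.
Distance = v·t = 0.37·513200 = 189900 m = 189.9 km.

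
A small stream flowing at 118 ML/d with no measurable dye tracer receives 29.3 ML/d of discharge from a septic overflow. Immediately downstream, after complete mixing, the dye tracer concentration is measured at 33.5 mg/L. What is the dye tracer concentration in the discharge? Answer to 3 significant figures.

168 mg/L

Mass balance: 118.0·0 + 29.30·Cₑ = 147.3·33.50
→ Cₑ = (147.3·33.50 − 118.0·0) / 29.30 = 168.4 mg/L.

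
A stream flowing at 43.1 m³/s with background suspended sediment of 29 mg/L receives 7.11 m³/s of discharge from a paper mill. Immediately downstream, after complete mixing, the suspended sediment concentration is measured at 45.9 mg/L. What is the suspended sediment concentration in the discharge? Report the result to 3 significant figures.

Mass balance: 43.10·29.00 + 7.110·Cₑ = 50.21·45.90
→ Cₑ = (50.21·45.90 − 43.10·29.00) / 7.110 = 148.3 mg/L.

148 mg/L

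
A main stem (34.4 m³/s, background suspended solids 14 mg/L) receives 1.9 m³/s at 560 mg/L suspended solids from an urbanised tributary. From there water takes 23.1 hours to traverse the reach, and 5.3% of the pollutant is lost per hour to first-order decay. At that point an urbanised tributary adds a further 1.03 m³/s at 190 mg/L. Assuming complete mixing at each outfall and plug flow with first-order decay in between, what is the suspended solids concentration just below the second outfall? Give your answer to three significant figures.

17.0 mg/L

Mass balance: C = (34.40·14.00 + 1.900·560.0) / 36.30 = 1546/36.30 = 42.58 mg/L; combined flow 36.30 m³/s.
5.3%/h lost → k = −ln(1 − 0.053) = 0.05446 h⁻¹.
After decay, C = 42.58 × e^(−kt) = 42.58 × 0.2842 = 12.10 mg/L.
Second outfall: C = (36.30·12.10 + 1.030·190.0)/37.33 = 17.01 mg/L.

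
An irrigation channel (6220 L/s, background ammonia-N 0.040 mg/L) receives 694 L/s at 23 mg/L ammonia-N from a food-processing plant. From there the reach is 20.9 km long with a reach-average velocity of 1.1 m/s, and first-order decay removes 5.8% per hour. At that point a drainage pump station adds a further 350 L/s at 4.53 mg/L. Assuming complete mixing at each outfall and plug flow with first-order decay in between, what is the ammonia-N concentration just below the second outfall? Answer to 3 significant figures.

1.85 mg/L

After mixing, C = (6220·0.04000 + 694.0·23.00) / 6914 = 16210/6914 = 2.345 mg/L; combined flow 6914 L/s.
Travel time t = 20.9·1000 / 1.1 = 19000 s = 5.278 h.
5.8%/h lost → k = −ln(1 − 0.058) = 0.05975 h⁻¹.
First-order decay: C = 2.345·exp(−k·t) = 2.345·0.7295 = 1.710 mg/L.
Second outfall: C = (6914·1.710 + 350.0·4.530)/7264 = 1.846 mg/L.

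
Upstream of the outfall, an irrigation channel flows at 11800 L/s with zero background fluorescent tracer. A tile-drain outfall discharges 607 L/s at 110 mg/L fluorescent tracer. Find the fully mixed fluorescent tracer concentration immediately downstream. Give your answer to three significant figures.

5.38 mg/L

After mixing, C = (11800·0 + 607.0·110.0) / 12410 = 66770/12410 = 5.382 mg/L.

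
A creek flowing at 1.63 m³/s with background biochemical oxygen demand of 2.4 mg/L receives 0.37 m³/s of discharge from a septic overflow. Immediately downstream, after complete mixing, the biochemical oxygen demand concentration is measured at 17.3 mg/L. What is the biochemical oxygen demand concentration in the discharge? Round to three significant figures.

82.9 mg/L

Mass balance: 1.630·2.400 + 0.3700·Cₑ = 2.000·17.30
→ Cₑ = (2.000·17.30 − 1.630·2.400) / 0.3700 = 82.94 mg/L.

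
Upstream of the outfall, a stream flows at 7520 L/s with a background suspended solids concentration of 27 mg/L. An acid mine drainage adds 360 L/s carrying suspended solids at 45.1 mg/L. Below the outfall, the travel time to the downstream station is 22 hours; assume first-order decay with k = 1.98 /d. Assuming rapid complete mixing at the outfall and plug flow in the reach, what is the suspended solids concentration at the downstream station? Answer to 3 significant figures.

4.53 mg/L

Mixed concentration C = ΣQC/ΣQ = (7520·27.00 + 360.0·45.10) / 7880 = 219300/7880 = 27.83 mg/L.
Applying C = C₀e^(−kt): 27.83 × 0.1628 = 4.531 mg/L.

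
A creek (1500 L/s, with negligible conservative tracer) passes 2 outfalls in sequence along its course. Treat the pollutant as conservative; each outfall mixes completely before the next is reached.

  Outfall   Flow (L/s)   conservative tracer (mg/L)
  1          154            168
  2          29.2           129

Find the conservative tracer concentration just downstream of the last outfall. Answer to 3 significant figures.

17.6 mg/L

After outfall 1: Q = 1500 + 154.0 = 1654 L/s; C = (1500·0 + 154.0·168.0)/1654 = 15.64 mg/L.
After outfall 2: Q = 1654 + 29.20 = 1683 L/s; C = (1654·15.64 + 29.20·129.0)/1683 = 17.61 mg/L.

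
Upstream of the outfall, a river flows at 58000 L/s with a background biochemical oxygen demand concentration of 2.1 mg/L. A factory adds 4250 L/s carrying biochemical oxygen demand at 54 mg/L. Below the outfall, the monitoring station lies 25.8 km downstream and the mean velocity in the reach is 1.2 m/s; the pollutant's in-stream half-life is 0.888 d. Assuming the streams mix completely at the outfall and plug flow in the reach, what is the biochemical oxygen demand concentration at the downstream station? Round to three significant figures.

After mixing, C = (58000·2.100 + 4250·54.00) / 62250 = 351300/62250 = 5.643 mg/L.
Travel time t = 25.8·1000 / 1.2 = 21500 s = 5.972 h.
Half-life 0.888 d → k = ln 2 / 0.888 = 0.7806 d⁻¹.
Decay over the reach: 5.643·exp(−kt) = 5.643·0.8235 = 4.647 mg/L.

4.65 mg/L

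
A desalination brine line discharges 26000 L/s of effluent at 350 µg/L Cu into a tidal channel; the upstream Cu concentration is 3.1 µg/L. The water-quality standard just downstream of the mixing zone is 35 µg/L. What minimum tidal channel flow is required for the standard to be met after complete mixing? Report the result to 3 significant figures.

257000 L/s

Set C_mix = 35: (Q·3.100 + 26000·350.0) / (Q + 26000) = 35
→ Q = 26000·(350.0 − 35)/(35 − 3.100) = 256700 L/s.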